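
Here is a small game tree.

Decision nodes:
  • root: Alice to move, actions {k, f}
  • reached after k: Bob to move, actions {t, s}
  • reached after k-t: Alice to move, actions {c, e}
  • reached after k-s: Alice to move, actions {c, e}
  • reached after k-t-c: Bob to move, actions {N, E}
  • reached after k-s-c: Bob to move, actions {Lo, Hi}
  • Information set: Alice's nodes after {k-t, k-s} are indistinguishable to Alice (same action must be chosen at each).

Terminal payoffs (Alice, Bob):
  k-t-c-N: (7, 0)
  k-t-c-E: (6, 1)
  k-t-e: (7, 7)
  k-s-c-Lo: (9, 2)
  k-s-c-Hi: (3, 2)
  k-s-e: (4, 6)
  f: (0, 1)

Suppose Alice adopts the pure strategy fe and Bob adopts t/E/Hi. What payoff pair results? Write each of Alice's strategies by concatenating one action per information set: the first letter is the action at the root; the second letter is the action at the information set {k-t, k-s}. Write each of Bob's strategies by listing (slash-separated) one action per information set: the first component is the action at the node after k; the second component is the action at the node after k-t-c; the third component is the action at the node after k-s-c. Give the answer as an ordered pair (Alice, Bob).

Trace the play path from the root:
  Alice plays f
→ terminal payoff (0, 1).
(Alice's choice at the information set {k-t, k-s} is never reached on this path, so it doesn't affect the outcome.)

(0, 1)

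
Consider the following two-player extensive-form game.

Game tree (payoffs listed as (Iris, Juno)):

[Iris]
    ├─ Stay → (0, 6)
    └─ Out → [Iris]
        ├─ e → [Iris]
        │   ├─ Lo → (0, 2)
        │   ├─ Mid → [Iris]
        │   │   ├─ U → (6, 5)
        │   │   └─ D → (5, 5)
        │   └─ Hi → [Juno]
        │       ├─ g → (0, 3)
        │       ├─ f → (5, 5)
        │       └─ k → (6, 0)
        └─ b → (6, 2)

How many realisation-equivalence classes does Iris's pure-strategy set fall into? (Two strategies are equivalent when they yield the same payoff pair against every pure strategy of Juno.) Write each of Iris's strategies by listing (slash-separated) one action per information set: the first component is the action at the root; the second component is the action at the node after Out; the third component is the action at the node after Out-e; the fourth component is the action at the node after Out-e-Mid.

6

Iris has 24 pure strategies: Stay/e/Lo/U, Stay/e/Lo/D, Stay/e/Mid/U, Stay/e/Mid/D, Stay/e/Hi/U, Stay/e/Hi/D, Stay/b/Lo/U, Stay/b/Lo/D, Stay/b/Mid/U, Stay/b/Mid/D, Stay/b/Hi/U, Stay/b/Hi/D, Out/e/Lo/U, Out/e/Lo/D, Out/e/Mid/U, Out/e/Mid/D, Out/e/Hi/U, Out/e/Hi/D, Out/b/Lo/U, Out/b/Lo/D, Out/b/Mid/U, Out/b/Mid/D, Out/b/Hi/U, Out/b/Hi/D. Columns: g, f, k.
{Stay/e/Lo/U, Stay/e/Lo/D, Stay/e/Mid/U, Stay/e/Mid/D, Stay/e/Hi/U, Stay/e/Hi/D, Stay/b/Lo/U, Stay/b/Lo/D, Stay/b/Mid/U, Stay/b/Mid/D, Stay/b/Hi/U, Stay/b/Hi/D} → row (0,6) (0,6) (0,6)
{Out/e/Lo/U, Out/e/Lo/D} → row (0,2) (0,2) (0,2)
{Out/e/Mid/U} → row (6,5) (6,5) (6,5)
{Out/e/Mid/D} → row (5,5) (5,5) (5,5)
{Out/e/Hi/U, Out/e/Hi/D} → row (0,3) (5,5) (6,0)
{Out/b/Lo/U, Out/b/Lo/D, Out/b/Mid/U, Out/b/Mid/D, Out/b/Hi/U, Out/b/Hi/D} → row (6,2) (6,2) (6,2)
That's 6 distinct rows out of 24 strategies.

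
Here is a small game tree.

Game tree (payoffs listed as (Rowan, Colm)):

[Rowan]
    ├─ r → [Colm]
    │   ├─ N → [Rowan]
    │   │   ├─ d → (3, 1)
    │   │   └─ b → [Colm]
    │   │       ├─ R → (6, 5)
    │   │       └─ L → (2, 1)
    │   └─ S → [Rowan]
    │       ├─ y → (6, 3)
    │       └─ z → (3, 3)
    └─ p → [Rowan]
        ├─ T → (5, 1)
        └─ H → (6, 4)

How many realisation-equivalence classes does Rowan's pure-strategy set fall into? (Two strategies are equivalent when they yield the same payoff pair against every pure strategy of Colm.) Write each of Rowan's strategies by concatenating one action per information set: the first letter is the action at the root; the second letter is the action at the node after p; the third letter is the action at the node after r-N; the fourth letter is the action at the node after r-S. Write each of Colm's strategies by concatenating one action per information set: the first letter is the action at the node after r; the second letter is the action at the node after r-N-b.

Rowan has 16 pure strategies: rTdy, rTdz, rTby, rTbz, rHdy, rHdz, rHby, rHbz, pTdy, pTdz, pTby, pTbz, pHdy, pHdz, pHby, pHbz. Columns: NR, NL, SR, SL.
{rTdy, rHdy} → row (3,1) (3,1) (6,3) (6,3)
{rTdz, rHdz} → row (3,1) (3,1) (3,3) (3,3)
{rTby, rHby} → row (6,5) (2,1) (6,3) (6,3)
{rTbz, rHbz} → row (6,5) (2,1) (3,3) (3,3)
{pTdy, pTdz, pTby, pTbz} → row (5,1) (5,1) (5,1) (5,1)
{pHdy, pHdz, pHby, pHbz} → row (6,4) (6,4) (6,4) (6,4)
That's 6 distinct rows out of 16 strategies.

6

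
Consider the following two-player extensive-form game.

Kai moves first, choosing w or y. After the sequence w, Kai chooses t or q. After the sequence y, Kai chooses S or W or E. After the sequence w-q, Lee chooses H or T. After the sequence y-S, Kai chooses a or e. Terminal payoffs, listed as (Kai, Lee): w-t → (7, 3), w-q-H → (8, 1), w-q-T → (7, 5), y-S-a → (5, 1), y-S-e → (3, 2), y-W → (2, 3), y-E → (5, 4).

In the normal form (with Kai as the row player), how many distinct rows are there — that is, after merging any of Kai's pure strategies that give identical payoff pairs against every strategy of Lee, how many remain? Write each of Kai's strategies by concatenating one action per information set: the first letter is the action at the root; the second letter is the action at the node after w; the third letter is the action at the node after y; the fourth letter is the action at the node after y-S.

Kai has 24 pure strategies: wtSa, wtSe, wtWa, wtWe, wtEa, wtEe, wqSa, wqSe, wqWa, wqWe, wqEa, wqEe, ytSa, ytSe, ytWa, ytWe, ytEa, ytEe, yqSa, yqSe, yqWa, yqWe, yqEa, yqEe. Columns: H, T.
{wtSa, wtSe, wtWa, wtWe, wtEa, wtEe} → row (7,3) (7,3)
{wqSa, wqSe, wqWa, wqWe, wqEa, wqEe} → row (8,1) (7,5)
{ytSa, yqSa} → row (5,1) (5,1)
{ytSe, yqSe} → row (3,2) (3,2)
{ytWa, ytWe, yqWa, yqWe} → row (2,3) (2,3)
{ytEa, ytEe, yqEa, yqEe} → row (5,4) (5,4)
That's 6 distinct rows out of 24 strategies.

6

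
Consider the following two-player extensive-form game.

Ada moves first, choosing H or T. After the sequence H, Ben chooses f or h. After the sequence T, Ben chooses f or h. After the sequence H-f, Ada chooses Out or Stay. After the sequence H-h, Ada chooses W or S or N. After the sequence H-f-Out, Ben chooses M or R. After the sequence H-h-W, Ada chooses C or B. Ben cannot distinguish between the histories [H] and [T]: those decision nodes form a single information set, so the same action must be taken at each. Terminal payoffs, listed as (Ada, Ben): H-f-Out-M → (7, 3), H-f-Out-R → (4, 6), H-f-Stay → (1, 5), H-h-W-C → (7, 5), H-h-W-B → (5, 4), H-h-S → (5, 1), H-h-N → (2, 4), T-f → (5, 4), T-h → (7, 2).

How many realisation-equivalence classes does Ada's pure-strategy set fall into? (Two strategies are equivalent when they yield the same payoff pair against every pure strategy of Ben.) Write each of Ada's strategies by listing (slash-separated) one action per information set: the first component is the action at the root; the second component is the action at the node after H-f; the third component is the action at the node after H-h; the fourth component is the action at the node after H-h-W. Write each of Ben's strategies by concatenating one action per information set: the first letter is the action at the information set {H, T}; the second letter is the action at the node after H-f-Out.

Ada has 24 pure strategies: H/Out/W/C, H/Out/W/B, H/Out/S/C, H/Out/S/B, H/Out/N/C, H/Out/N/B, H/Stay/W/C, H/Stay/W/B, H/Stay/S/C, H/Stay/S/B, H/Stay/N/C, H/Stay/N/B, T/Out/W/C, T/Out/W/B, T/Out/S/C, T/Out/S/B, T/Out/N/C, T/Out/N/B, T/Stay/W/C, T/Stay/W/B, T/Stay/S/C, T/Stay/S/B, T/Stay/N/C, T/Stay/N/B. Columns: fM, fR, hM, hR.
{H/Out/W/C} → row (7,3) (4,6) (7,5) (7,5)
{H/Out/W/B} → row (7,3) (4,6) (5,4) (5,4)
{H/Out/S/C, H/Out/S/B} → row (7,3) (4,6) (5,1) (5,1)
{H/Out/N/C, H/Out/N/B} → row (7,3) (4,6) (2,4) (2,4)
{H/Stay/W/C} → row (1,5) (1,5) (7,5) (7,5)
{H/Stay/W/B} → row (1,5) (1,5) (5,4) (5,4)
{H/Stay/S/C, H/Stay/S/B} → row (1,5) (1,5) (5,1) (5,1)
{H/Stay/N/C, H/Stay/N/B} → row (1,5) (1,5) (2,4) (2,4)
{T/Out/W/C, T/Out/W/B, T/Out/S/C, T/Out/S/B, T/Out/N/C, T/Out/N/B, T/Stay/W/C, T/Stay/W/B, T/Stay/S/C, T/Stay/S/B, T/Stay/N/C, T/Stay/N/B} → row (5,4) (5,4) (7,2) (7,2)
That's 9 distinct rows out of 24 strategies.

9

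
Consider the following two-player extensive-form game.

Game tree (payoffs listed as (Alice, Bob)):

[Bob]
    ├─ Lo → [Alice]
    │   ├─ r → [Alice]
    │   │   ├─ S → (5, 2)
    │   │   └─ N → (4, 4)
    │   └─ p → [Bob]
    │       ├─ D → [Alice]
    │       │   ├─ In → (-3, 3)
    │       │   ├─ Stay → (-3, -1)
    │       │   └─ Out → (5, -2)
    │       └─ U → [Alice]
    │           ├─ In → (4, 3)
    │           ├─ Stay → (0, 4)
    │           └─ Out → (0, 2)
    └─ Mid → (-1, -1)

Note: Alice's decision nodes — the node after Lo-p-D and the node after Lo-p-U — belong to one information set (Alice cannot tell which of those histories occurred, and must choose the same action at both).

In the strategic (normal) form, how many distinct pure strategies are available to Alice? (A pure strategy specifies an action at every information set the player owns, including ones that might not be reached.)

12

Alice owns the node after Lo with actions {r, p} — two choices.
Alice owns the node after Lo-r with actions {S, N} — two choices.
Alice owns the information set {Lo-p-D, Lo-p-U} with actions {In, Stay, Out} — three choices.
A pure strategy fixes one action at each information set independently, so the count is the product 2 × 2 × 3 = 12.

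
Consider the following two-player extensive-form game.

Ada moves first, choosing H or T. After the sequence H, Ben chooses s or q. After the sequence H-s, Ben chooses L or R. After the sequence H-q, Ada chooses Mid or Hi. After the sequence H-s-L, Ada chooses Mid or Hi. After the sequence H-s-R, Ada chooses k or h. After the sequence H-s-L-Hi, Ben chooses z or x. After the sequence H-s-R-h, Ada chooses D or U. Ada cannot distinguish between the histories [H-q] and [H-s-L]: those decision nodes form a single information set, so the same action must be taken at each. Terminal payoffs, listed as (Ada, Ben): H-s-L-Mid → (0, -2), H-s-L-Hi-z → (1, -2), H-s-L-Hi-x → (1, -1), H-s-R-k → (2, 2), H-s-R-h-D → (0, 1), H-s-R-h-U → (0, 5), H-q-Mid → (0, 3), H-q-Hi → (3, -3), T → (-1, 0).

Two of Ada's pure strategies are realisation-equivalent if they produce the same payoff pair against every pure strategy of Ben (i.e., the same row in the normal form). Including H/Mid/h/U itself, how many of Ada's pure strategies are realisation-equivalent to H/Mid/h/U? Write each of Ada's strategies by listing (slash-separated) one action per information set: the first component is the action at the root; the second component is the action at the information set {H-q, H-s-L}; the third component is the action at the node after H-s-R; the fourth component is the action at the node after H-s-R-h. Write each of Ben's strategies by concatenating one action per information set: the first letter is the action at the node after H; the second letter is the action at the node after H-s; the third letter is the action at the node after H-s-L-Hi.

1

Row for H/Mid/h/U (columns sLz, sLx, sRz, sRx, qLz, qLx, qRz, qRx): (0,-2) (0,-2) (0,5) (0,5) (0,3) (0,3) (0,3) (0,3).
Every one of Ada's information sets is on the play path for some reply by Ben when Ada follows H/Mid/h/U.
Changing the action at any of them therefore changes at least one column, so only H/Mid/h/U itself gives this row.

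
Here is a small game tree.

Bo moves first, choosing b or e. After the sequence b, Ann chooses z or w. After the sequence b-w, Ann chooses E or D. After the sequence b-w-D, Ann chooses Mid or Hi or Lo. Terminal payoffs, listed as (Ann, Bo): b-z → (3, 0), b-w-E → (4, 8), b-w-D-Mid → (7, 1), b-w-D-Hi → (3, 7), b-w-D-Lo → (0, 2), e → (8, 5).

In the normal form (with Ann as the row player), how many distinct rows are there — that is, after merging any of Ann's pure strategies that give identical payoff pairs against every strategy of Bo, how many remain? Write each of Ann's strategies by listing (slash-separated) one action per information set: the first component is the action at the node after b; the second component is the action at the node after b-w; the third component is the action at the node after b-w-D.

Ann has 12 pure strategies: z/E/Mid, z/E/Hi, z/E/Lo, z/D/Mid, z/D/Hi, z/D/Lo, w/E/Mid, w/E/Hi, w/E/Lo, w/D/Mid, w/D/Hi, w/D/Lo. Columns: b, e.
{z/E/Mid, z/E/Hi, z/E/Lo, z/D/Mid, z/D/Hi, z/D/Lo} → row (3,0) (8,5)
{w/E/Mid, w/E/Hi, w/E/Lo} → row (4,8) (8,5)
{w/D/Mid} → row (7,1) (8,5)
{w/D/Hi} → row (3,7) (8,5)
{w/D/Lo} → row (0,2) (8,5)
That's 5 distinct rows out of 12 strategies.

5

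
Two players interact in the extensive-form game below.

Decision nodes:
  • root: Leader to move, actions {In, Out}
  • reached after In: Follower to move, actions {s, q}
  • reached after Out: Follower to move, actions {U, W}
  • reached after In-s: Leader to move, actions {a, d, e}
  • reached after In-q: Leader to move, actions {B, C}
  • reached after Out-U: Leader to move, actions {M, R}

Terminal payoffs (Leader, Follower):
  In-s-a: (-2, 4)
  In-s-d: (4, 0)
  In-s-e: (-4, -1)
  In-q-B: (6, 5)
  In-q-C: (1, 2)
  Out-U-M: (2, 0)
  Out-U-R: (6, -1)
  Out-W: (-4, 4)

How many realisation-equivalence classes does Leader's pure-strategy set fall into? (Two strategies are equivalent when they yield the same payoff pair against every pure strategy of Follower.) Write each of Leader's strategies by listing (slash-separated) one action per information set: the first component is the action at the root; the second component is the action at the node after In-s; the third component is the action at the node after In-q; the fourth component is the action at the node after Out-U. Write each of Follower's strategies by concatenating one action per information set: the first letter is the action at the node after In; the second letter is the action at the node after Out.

Leader has 24 pure strategies: In/a/B/M, In/a/B/R, In/a/C/M, In/a/C/R, In/d/B/M, In/d/B/R, In/d/C/M, In/d/C/R, In/e/B/M, In/e/B/R, In/e/C/M, In/e/C/R, Out/a/B/M, Out/a/B/R, Out/a/C/M, Out/a/C/R, Out/d/B/M, Out/d/B/R, Out/d/C/M, Out/d/C/R, Out/e/B/M, Out/e/B/R, Out/e/C/M, Out/e/C/R. Columns: sU, sW, qU, qW.
{In/a/B/M, In/a/B/R} → row (-2,4) (-2,4) (6,5) (6,5)
{In/a/C/M, In/a/C/R} → row (-2,4) (-2,4) (1,2) (1,2)
{In/d/B/M, In/d/B/R} → row (4,0) (4,0) (6,5) (6,5)
{In/d/C/M, In/d/C/R} → row (4,0) (4,0) (1,2) (1,2)
{In/e/B/M, In/e/B/R} → row (-4,-1) (-4,-1) (6,5) (6,5)
{In/e/C/M, In/e/C/R} → row (-4,-1) (-4,-1) (1,2) (1,2)
{Out/a/B/M, Out/a/C/M, Out/d/B/M, Out/d/C/M, Out/e/B/M, Out/e/C/M} → row (2,0) (-4,4) (2,0) (-4,4)
{Out/a/B/R, Out/a/C/R, Out/d/B/R, Out/d/C/R, Out/e/B/R, Out/e/C/R} → row (6,-1) (-4,4) (6,-1) (-4,4)
That's 8 distinct rows out of 24 strategies.

8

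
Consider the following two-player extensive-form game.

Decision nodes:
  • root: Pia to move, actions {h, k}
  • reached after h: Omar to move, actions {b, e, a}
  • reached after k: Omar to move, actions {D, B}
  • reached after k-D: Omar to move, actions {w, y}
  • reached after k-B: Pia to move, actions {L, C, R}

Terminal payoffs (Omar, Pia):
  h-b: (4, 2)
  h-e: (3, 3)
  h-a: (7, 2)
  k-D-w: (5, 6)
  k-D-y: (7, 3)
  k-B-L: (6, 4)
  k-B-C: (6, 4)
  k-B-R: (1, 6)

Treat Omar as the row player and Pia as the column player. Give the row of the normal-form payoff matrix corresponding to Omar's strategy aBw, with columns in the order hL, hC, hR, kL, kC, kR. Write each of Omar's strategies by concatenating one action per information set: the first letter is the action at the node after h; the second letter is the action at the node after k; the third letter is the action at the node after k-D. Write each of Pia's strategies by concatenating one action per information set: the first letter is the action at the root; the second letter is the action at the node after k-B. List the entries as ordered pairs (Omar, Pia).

(7,2) (7,2) (7,2) (6,4) (6,4) (1,6)

vs hL: Pia plays h → Omar plays a at [h] → (7, 2)
vs hC: Pia plays h → Omar plays a at [h] → (7, 2)
vs hR: Pia plays h → Omar plays a at [h] → (7, 2)
vs kL: Pia plays k → Omar plays B at [k] → Pia plays L at [k-B] → (6, 4)
vs kC: Pia plays k → Omar plays B at [k] → Pia plays C at [k-B] → (6, 4)
vs kR: Pia plays k → Omar plays B at [k] → Pia plays R at [k-B] → (1, 6)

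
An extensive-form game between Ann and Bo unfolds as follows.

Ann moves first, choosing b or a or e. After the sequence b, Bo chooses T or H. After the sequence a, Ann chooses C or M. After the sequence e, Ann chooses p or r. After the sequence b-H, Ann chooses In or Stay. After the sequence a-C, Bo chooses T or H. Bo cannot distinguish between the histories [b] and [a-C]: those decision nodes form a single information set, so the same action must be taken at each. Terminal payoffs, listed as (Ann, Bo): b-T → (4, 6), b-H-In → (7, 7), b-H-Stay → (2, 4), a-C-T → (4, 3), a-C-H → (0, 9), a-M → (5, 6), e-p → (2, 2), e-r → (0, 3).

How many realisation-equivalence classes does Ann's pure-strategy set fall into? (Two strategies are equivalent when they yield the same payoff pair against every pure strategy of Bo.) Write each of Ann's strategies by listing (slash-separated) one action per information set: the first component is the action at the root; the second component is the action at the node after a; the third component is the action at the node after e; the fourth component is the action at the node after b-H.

Ann has 24 pure strategies: b/C/p/In, b/C/p/Stay, b/C/r/In, b/C/r/Stay, b/M/p/In, b/M/p/Stay, b/M/r/In, b/M/r/Stay, a/C/p/In, a/C/p/Stay, a/C/r/In, a/C/r/Stay, a/M/p/In, a/M/p/Stay, a/M/r/In, a/M/r/Stay, e/C/p/In, e/C/p/Stay, e/C/r/In, e/C/r/Stay, e/M/p/In, e/M/p/Stay, e/M/r/In, e/M/r/Stay. Columns: T, H.
{b/C/p/In, b/C/r/In, b/M/p/In, b/M/r/In} → row (4,6) (7,7)
{b/C/p/Stay, b/C/r/Stay, b/M/p/Stay, b/M/r/Stay} → row (4,6) (2,4)
{a/C/p/In, a/C/p/Stay, a/C/r/In, a/C/r/Stay} → row (4,3) (0,9)
{a/M/p/In, a/M/p/Stay, a/M/r/In, a/M/r/Stay} → row (5,6) (5,6)
{e/C/p/In, e/C/p/Stay, e/M/p/In, e/M/p/Stay} → row (2,2) (2,2)
{e/C/r/In, e/C/r/Stay, e/M/r/In, e/M/r/Stay} → row (0,3) (0,3)
That's 6 distinct rows out of 24 strategies.

6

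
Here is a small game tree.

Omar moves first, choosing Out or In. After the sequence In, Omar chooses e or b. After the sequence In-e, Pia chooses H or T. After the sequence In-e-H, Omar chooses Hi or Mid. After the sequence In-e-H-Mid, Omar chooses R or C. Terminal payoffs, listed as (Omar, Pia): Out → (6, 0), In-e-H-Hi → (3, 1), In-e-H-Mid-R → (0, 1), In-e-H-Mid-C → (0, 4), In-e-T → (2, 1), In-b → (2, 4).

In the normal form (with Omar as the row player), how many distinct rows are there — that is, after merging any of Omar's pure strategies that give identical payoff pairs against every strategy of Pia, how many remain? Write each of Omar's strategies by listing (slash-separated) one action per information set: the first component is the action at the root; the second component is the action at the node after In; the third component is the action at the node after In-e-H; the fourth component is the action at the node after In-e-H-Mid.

5

Omar has 16 pure strategies: Out/e/Hi/R, Out/e/Hi/C, Out/e/Mid/R, Out/e/Mid/C, Out/b/Hi/R, Out/b/Hi/C, Out/b/Mid/R, Out/b/Mid/C, In/e/Hi/R, In/e/Hi/C, In/e/Mid/R, In/e/Mid/C, In/b/Hi/R, In/b/Hi/C, In/b/Mid/R, In/b/Mid/C. Columns: H, T.
{Out/e/Hi/R, Out/e/Hi/C, Out/e/Mid/R, Out/e/Mid/C, Out/b/Hi/R, Out/b/Hi/C, Out/b/Mid/R, Out/b/Mid/C} → row (6,0) (6,0)
{In/e/Hi/R, In/e/Hi/C} → row (3,1) (2,1)
{In/e/Mid/R} → row (0,1) (2,1)
{In/e/Mid/C} → row (0,4) (2,1)
{In/b/Hi/R, In/b/Hi/C, In/b/Mid/R, In/b/Mid/C} → row (2,4) (2,4)
That's 5 distinct rows out of 16 strategies.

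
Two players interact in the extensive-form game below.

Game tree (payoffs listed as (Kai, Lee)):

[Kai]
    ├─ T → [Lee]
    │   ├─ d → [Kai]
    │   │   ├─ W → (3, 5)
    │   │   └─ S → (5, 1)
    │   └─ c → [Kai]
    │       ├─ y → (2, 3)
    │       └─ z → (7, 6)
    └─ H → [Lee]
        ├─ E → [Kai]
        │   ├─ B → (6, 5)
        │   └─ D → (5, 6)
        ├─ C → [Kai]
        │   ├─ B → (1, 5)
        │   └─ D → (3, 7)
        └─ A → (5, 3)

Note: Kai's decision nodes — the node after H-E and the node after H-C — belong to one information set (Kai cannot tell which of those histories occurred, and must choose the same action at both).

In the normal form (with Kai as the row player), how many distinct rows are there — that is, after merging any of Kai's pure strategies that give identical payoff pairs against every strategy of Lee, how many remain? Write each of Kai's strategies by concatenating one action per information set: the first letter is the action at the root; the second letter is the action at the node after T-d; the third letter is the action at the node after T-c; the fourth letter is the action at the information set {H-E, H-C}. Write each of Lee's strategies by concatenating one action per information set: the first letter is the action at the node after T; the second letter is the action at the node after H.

6

Kai has 16 pure strategies: TWyB, TWyD, TWzB, TWzD, TSyB, TSyD, TSzB, TSzD, HWyB, HWyD, HWzB, HWzD, HSyB, HSyD, HSzB, HSzD. Columns: dE, dC, dA, cE, cC, cA.
{TWyB, TWyD} → row (3,5) (3,5) (3,5) (2,3) (2,3) (2,3)
{TWzB, TWzD} → row (3,5) (3,5) (3,5) (7,6) (7,6) (7,6)
{TSyB, TSyD} → row (5,1) (5,1) (5,1) (2,3) (2,3) (2,3)
{TSzB, TSzD} → row (5,1) (5,1) (5,1) (7,6) (7,6) (7,6)
{HWyB, HWzB, HSyB, HSzB} → row (6,5) (1,5) (5,3) (6,5) (1,5) (5,3)
{HWyD, HWzD, HSyD, HSzD} → row (5,6) (3,7) (5,3) (5,6) (3,7) (5,3)
That's 6 distinct rows out of 16 strategies.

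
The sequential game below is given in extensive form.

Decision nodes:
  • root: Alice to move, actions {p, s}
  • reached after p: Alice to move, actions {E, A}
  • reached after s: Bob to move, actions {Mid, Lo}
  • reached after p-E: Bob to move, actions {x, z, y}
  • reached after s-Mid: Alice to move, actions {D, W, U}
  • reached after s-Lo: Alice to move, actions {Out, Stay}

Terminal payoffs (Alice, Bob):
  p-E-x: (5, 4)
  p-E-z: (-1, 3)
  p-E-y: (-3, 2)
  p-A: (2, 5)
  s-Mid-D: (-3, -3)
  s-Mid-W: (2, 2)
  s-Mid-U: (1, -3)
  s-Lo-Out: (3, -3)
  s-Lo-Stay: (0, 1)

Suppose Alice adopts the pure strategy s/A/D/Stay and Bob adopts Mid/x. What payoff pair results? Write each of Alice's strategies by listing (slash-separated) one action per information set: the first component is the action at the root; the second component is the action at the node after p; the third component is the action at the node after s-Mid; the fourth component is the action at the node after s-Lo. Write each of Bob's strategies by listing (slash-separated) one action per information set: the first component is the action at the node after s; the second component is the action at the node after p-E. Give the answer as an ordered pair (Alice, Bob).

Trace the play path from the root:
  Alice plays s
  Bob plays Mid at [s]
  Alice plays D at [s-Mid]
→ terminal payoff (-3, -3).
(Alice's choice at the node after p is never reached on this path, so it doesn't affect the outcome.)

(-3, -3)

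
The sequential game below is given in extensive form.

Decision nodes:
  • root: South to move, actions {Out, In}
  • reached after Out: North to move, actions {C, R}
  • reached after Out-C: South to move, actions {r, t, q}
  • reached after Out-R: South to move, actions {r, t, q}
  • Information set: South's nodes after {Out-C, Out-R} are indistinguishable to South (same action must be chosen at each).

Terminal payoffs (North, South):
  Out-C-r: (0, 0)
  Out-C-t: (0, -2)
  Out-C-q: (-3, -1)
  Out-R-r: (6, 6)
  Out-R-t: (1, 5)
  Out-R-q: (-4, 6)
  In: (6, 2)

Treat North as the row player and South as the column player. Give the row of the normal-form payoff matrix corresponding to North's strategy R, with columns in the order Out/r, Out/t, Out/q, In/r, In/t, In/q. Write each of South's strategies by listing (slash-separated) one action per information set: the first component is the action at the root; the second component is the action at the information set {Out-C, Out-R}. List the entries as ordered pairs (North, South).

(6,6) (1,5) (-4,6) (6,2) (6,2) (6,2)

vs Out/r: South plays Out → North plays R at [Out] → South plays r at [Out-R] → (6, 6)
vs Out/t: South plays Out → North plays R at [Out] → South plays t at [Out-R] → (1, 5)
vs Out/q: South plays Out → North plays R at [Out] → South plays q at [Out-R] → (-4, 6)
vs In/r: South plays In → (6, 2)
vs In/t: South plays In → (6, 2)
vs In/q: South plays In → (6, 2)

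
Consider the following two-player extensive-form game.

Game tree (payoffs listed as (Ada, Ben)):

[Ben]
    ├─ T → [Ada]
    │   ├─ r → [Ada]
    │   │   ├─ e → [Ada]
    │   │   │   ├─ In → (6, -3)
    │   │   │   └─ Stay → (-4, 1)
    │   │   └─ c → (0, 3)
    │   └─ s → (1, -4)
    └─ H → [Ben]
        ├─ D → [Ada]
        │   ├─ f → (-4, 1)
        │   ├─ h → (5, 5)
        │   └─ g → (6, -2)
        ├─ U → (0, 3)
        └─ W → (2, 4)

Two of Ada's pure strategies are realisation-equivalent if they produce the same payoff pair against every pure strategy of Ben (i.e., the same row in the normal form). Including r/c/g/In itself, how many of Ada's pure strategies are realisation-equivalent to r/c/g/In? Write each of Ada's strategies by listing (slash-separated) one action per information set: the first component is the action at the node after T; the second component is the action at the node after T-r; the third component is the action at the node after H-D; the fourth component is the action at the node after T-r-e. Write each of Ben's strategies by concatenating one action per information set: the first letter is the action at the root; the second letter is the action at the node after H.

2

Row for r/c/g/In (columns TD, TU, TW, HD, HU, HW): (0,3) (0,3) (0,3) (6,-2) (0,3) (2,4).
Under r/c/g/In, Ada's choice at the node after T-r-e can never be reached regardless of what Ben does, so varying those choices leaves every outcome unchanged.
Holding the reachable choices fixed and varying the unreachable one freely already gives 2 equivalent strategies.
No other strategy reproduces this row, so those 2 are the full class: r/c/g/In, r/c/g/Stay.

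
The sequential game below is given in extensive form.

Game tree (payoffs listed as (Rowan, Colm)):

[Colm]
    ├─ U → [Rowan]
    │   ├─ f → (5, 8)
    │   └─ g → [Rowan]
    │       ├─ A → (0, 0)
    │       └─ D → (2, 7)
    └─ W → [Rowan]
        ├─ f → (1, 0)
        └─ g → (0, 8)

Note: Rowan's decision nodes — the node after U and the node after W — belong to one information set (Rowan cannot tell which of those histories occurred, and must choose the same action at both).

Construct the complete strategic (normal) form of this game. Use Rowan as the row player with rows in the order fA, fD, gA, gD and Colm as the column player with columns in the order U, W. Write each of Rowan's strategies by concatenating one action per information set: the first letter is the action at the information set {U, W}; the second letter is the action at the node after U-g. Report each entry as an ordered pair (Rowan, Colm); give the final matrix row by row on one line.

Row fA: U→(5,8), W→(1,0)
Row fD: U→(5,8), W→(1,0)
Row gA: U→(0,0), W→(0,8)
Row gD: U→(2,7), W→(0,8)

fA: (5,8) (1,0) | fD: (5,8) (1,0) | gA: (0,0) (0,8) | gD: (2,7) (0,8)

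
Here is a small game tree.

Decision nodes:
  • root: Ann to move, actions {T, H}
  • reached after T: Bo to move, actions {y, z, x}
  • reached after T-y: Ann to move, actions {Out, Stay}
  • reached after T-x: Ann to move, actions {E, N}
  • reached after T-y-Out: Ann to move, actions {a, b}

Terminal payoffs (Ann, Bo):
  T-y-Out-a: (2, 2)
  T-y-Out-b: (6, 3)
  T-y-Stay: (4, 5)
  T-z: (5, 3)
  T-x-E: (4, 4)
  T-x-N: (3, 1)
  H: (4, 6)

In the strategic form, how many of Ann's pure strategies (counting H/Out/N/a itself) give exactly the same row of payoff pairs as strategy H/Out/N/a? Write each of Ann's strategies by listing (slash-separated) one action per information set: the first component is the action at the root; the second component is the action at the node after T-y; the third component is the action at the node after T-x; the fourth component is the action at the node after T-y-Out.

Row for H/Out/N/a (columns y, z, x): (4,6) (4,6) (4,6).
Under H/Out/N/a, Ann's choice at the node after T-y and at the node after T-x and at the node after T-y-Out can never be reached regardless of what Bo does, so varying those choices leaves every outcome unchanged.
Holding the reachable choices fixed and varying the unreachable ones freely already gives 2 × 2 × 2 = 8 equivalent strategies.
No other strategy reproduces this row, so those 8 are the full class: H/Out/E/a, H/Out/E/b, H/Out/N/a, H/Out/N/b, H/Stay/E/a, H/Stay/E/b, H/Stay/N/a, H/Stay/N/b.

8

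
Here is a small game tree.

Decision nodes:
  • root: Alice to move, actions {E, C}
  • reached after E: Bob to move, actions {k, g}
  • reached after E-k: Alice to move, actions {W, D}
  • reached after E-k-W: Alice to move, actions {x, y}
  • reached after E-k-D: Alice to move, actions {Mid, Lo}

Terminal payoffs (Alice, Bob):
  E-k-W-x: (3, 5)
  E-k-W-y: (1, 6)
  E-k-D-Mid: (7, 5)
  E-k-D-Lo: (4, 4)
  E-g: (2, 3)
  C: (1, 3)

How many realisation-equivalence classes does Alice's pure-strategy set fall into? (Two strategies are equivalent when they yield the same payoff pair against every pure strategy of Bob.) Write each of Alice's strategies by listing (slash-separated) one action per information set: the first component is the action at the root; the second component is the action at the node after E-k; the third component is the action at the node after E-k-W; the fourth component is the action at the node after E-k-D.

Alice has 16 pure strategies: E/W/x/Mid, E/W/x/Lo, E/W/y/Mid, E/W/y/Lo, E/D/x/Mid, E/D/x/Lo, E/D/y/Mid, E/D/y/Lo, C/W/x/Mid, C/W/x/Lo, C/W/y/Mid, C/W/y/Lo, C/D/x/Mid, C/D/x/Lo, C/D/y/Mid, C/D/y/Lo. Columns: k, g.
{E/W/x/Mid, E/W/x/Lo} → row (3,5) (2,3)
{E/W/y/Mid, E/W/y/Lo} → row (1,6) (2,3)
{E/D/x/Mid, E/D/y/Mid} → row (7,5) (2,3)
{E/D/x/Lo, E/D/y/Lo} → row (4,4) (2,3)
{C/W/x/Mid, C/W/x/Lo, C/W/y/Mid, C/W/y/Lo, C/D/x/Mid, C/D/x/Lo, C/D/y/Mid, C/D/y/Lo} → row (1,3) (1,3)
That's 5 distinct rows out of 16 strategies.

5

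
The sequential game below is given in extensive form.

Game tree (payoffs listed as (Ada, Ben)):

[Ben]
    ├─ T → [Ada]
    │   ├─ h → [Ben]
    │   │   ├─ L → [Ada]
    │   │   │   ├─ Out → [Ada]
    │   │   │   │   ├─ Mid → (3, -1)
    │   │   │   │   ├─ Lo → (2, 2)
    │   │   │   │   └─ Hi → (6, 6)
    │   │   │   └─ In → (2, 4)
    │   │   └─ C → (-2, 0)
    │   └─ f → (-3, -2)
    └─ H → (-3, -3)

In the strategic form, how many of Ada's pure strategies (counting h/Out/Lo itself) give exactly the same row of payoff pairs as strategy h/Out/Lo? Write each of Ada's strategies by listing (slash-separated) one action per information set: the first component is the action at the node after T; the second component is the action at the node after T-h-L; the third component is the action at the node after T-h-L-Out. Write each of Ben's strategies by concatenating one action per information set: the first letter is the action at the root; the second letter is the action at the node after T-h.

1

Row for h/Out/Lo (columns TL, TC, HL, HC): (2,2) (-2,0) (-3,-3) (-3,-3).
Every one of Ada's information sets is on the play path for some reply by Ben when Ada follows h/Out/Lo.
Changing the action at any of them therefore changes at least one column, so only h/Out/Lo itself gives this row.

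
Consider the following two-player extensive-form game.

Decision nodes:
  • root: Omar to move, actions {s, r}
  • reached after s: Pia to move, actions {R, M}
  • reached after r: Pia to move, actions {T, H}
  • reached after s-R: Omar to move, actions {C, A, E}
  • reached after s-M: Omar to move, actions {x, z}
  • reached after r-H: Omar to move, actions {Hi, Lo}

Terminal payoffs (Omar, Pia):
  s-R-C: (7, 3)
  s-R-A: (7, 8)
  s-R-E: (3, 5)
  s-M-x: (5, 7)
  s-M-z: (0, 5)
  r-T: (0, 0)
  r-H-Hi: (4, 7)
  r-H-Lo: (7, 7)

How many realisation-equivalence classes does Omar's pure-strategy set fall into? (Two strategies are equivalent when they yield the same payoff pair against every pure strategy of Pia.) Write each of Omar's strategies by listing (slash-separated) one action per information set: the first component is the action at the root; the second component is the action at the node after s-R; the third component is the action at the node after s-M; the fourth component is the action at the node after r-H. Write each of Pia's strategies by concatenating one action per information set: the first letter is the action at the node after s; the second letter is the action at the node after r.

Omar has 24 pure strategies: s/C/x/Hi, s/C/x/Lo, s/C/z/Hi, s/C/z/Lo, s/A/x/Hi, s/A/x/Lo, s/A/z/Hi, s/A/z/Lo, s/E/x/Hi, s/E/x/Lo, s/E/z/Hi, s/E/z/Lo, r/C/x/Hi, r/C/x/Lo, r/C/z/Hi, r/C/z/Lo, r/A/x/Hi, r/A/x/Lo, r/A/z/Hi, r/A/z/Lo, r/E/x/Hi, r/E/x/Lo, r/E/z/Hi, r/E/z/Lo. Columns: RT, RH, MT, MH.
{s/C/x/Hi, s/C/x/Lo} → row (7,3) (7,3) (5,7) (5,7)
{s/C/z/Hi, s/C/z/Lo} → row (7,3) (7,3) (0,5) (0,5)
{s/A/x/Hi, s/A/x/Lo} → row (7,8) (7,8) (5,7) (5,7)
{s/A/z/Hi, s/A/z/Lo} → row (7,8) (7,8) (0,5) (0,5)
{s/E/x/Hi, s/E/x/Lo} → row (3,5) (3,5) (5,7) (5,7)
{s/E/z/Hi, s/E/z/Lo} → row (3,5) (3,5) (0,5) (0,5)
{r/C/x/Hi, r/C/z/Hi, r/A/x/Hi, r/A/z/Hi, r/E/x/Hi, r/E/z/Hi} → row (0,0) (4,7) (0,0) (4,7)
{r/C/x/Lo, r/C/z/Lo, r/A/x/Lo, r/A/z/Lo, r/E/x/Lo, r/E/z/Lo} → row (0,0) (7,7) (0,0) (7,7)
That's 8 distinct rows out of 24 strategies.

8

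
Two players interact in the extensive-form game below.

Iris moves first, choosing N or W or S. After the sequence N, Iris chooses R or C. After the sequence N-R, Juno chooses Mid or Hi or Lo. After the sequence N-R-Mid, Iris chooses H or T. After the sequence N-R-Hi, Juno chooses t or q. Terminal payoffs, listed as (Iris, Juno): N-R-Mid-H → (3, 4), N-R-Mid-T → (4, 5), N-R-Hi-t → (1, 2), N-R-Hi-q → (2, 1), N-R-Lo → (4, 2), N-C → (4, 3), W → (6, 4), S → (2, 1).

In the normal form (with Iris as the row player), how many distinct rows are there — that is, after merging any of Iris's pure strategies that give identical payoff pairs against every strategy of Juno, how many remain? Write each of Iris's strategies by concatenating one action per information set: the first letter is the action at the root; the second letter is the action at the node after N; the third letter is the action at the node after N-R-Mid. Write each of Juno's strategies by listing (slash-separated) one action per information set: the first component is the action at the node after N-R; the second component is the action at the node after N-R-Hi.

Iris has 12 pure strategies: NRH, NRT, NCH, NCT, WRH, WRT, WCH, WCT, SRH, SRT, SCH, SCT. Columns: Mid/t, Mid/q, Hi/t, Hi/q, Lo/t, Lo/q.
{NRH} → row (3,4) (3,4) (1,2) (2,1) (4,2) (4,2)
{NRT} → row (4,5) (4,5) (1,2) (2,1) (4,2) (4,2)
{NCH, NCT} → row (4,3) (4,3) (4,3) (4,3) (4,3) (4,3)
{WRH, WRT, WCH, WCT} → row (6,4) (6,4) (6,4) (6,4) (6,4) (6,4)
{SRH, SRT, SCH, SCT} → row (2,1) (2,1) (2,1) (2,1) (2,1) (2,1)
That's 5 distinct rows out of 12 strategies.

5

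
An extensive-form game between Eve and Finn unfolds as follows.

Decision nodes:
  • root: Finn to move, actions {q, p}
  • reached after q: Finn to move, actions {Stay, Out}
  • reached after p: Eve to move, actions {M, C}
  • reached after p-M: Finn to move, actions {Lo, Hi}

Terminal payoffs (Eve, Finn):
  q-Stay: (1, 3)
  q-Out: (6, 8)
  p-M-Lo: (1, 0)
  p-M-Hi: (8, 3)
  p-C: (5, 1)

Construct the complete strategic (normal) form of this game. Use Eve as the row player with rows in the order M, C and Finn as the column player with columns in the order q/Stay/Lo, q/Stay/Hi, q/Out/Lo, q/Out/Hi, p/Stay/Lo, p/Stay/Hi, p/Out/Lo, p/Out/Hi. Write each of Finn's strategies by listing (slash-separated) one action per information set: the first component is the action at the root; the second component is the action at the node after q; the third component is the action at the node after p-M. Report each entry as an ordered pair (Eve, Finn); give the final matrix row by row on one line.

M: (1,3) (1,3) (6,8) (6,8) (1,0) (8,3) (1,0) (8,3) | C: (1,3) (1,3) (6,8) (6,8) (5,1) (5,1) (5,1) (5,1)

Row M: q/Stay/Lo→(1,3), q/Stay/Hi→(1,3), q/Out/Lo→(6,8), q/Out/Hi→(6,8), p/Stay/Lo→(1,0), p/Stay/Hi→(8,3), p/Out/Lo→(1,0), p/Out/Hi→(8,3)
Row C: q/Stay/Lo→(1,3), q/Stay/Hi→(1,3), q/Out/Lo→(6,8), q/Out/Hi→(6,8), p/Stay/Lo→(5,1), p/Stay/Hi→(5,1), p/Out/Lo→(5,1), p/Out/Hi→(5,1)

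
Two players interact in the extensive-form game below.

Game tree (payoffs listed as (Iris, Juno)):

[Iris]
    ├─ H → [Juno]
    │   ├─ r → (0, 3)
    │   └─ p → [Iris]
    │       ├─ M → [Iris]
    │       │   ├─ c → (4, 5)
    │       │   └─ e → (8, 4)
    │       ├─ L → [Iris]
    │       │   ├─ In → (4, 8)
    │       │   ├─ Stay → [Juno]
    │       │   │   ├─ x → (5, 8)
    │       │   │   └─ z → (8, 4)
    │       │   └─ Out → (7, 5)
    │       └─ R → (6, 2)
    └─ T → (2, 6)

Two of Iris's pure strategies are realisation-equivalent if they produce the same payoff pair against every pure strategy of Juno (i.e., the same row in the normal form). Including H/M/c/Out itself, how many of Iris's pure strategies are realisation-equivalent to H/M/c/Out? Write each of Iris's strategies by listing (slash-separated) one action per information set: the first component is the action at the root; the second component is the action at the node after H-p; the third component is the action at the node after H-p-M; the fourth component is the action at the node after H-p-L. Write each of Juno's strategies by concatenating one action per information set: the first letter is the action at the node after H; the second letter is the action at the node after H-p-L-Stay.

Row for H/M/c/Out (columns rx, rz, px, pz): (0,3) (0,3) (4,5) (4,5).
Under H/M/c/Out, Iris's choice at the node after H-p-L can never be reached regardless of what Juno does, so varying those choices leaves every outcome unchanged.
Holding the reachable choices fixed and varying the unreachable one freely already gives 3 equivalent strategies.
No other strategy reproduces this row, so those 3 are the full class: H/M/c/In, H/M/c/Stay, H/M/c/Out.

3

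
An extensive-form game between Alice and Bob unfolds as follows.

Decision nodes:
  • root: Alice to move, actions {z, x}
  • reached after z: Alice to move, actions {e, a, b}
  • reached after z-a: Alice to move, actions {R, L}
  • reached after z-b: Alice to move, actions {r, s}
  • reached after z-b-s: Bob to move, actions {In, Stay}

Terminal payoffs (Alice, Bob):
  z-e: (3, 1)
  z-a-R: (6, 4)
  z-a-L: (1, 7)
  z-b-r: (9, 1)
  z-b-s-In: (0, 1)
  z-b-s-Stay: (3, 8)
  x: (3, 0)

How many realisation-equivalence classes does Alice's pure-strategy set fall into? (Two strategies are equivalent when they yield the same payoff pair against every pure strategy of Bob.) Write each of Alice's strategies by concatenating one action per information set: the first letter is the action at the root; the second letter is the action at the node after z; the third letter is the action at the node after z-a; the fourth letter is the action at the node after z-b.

Alice has 24 pure strategies: zeRr, zeRs, zeLr, zeLs, zaRr, zaRs, zaLr, zaLs, zbRr, zbRs, zbLr, zbLs, xeRr, xeRs, xeLr, xeLs, xaRr, xaRs, xaLr, xaLs, xbRr, xbRs, xbLr, xbLs. Columns: In, Stay.
{zeRr, zeRs, zeLr, zeLs} → row (3,1) (3,1)
{zaRr, zaRs} → row (6,4) (6,4)
{zaLr, zaLs} → row (1,7) (1,7)
{zbRr, zbLr} → row (9,1) (9,1)
{zbRs, zbLs} → row (0,1) (3,8)
{xeRr, xeRs, xeLr, xeLs, xaRr, xaRs, xaLr, xaLs, xbRr, xbRs, xbLr, xbLs} → row (3,0) (3,0)
That's 6 distinct rows out of 24 strategies.

6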